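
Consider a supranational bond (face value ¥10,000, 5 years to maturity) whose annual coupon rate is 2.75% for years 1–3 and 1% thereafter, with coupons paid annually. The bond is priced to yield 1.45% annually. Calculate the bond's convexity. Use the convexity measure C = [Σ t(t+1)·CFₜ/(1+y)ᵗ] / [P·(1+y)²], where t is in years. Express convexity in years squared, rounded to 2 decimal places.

27.29

With y = 0.0145:
  t   CF        PV=CF/(1+0.0145)^t    t·PV        t(t+1)·PV
  1       275.00       271.0695       271.0695         542.1390
  2       275.00       267.1952       534.3903       1,603.1710
  3       275.00       263.3762       790.1286       3,160.5145
  4       100.00        94.4043       377.6172       1,888.0861
  5    10,100.00     9,398.5556    46,992.7782     281,956.6693
  Σ                 10,294.6008    48,965.9839     289,150.5798
P = 10,294.6008.
Convexity = Σ t(t+1)·PV / [P·(1+y)²] = 289,150.5798 / (10,294.6008 × 1.029210) = 27.29043.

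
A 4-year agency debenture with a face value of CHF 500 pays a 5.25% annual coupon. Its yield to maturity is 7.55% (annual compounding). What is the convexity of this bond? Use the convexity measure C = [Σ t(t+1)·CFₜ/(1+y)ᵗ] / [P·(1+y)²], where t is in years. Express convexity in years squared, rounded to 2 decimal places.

With y = 0.0755:
  t   CF        PV=CF/(1+0.0755)^t    t·PV        t(t+1)·PV
  1        26.25        24.4073        24.4073          48.8145
  2        26.25        22.6939        45.3877         136.1632
  3        26.25        21.1008        63.3023         253.2091
  4       526.25       393.3240     1,573.2960       7,866.4801
  Σ                    461.5259     1,706.3933       8,304.6668
P = 461.5259.
Convexity = Σ t(t+1)·PV / [P·(1+y)²] = 8,304.6668 / (461.5259 × 1.156700) = 15.55626.

15.56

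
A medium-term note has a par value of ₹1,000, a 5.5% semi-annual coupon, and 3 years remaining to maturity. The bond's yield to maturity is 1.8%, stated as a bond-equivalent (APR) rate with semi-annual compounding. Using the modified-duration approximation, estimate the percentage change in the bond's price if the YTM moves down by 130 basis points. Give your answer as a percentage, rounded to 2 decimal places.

Periodic yield y = 0.009. Modified duration first:
  t   CF        PV=CF/(1+0.009)^t    t·PV
  1        27.50        27.2547        27.2547
  2        27.50        27.0116        54.0232
  3        27.50        26.7707        80.3120
  4        27.50        26.5319       106.1275
  5        27.50        26.2952       131.4761
  6     1,027.50       973.7217     5,842.3300
  Σ                  1,107.5857     6,241.5235
P = 1,107.5857; D_Mac = 5.63525 half-year periods = 2.81763 yrs; D_mod = 2.81763/(1+0.009) = 2.79249 yrs.
ΔP/P ≈ -D_mod · Δy = -2.79249 × (-0.013) = +0.036302 = +3.6302%.

+3.63%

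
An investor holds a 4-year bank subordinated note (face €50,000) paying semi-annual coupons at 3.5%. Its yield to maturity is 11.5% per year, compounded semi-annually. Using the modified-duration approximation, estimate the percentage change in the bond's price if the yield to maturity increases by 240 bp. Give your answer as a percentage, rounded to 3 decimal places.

-8.448%

Periodic yield y = 0.0575. Modified duration first:
  t   CF        PV=CF/(1+0.0575)^t    t·PV
  1       875.00       827.4232       827.4232
  2       875.00       782.4333     1,564.8665
  3       875.00       739.8896     2,219.6688
  4       875.00       699.6592     2,798.6368
  5       875.00       661.6163     3,308.0813
  6       875.00       625.6419     3,753.8511
  7       875.00       591.6235     4,141.3645
  8    50,875.00    32,528.3035   260,226.4283
  Σ                 37,456.5904   278,840.3206
P = 37,456.5904; D_Mac = 7.44436 half-year periods = 3.72218 yrs; D_mod = 3.72218/(1+0.0575) = 3.51979 yrs.
ΔP/P ≈ -D_mod · Δy = -3.51979 × (+0.024) = -0.084475 = -8.4475%.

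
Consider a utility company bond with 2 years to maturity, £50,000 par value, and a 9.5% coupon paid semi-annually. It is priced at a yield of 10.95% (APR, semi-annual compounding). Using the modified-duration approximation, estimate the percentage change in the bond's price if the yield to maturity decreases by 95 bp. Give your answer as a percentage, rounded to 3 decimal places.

+1.681%

Periodic yield y = 0.05475. Modified duration first:
  t   CF        PV=CF/(1+0.05475)^t    t·PV
  1     2,375.00     2,251.7184     2,251.7184
  2     2,375.00     2,134.8361     4,269.6723
  3     2,375.00     2,024.0210     6,072.0630
  4    52,375.00    42,318.0746   169,272.2984
  Σ                 48,728.6501   181,865.7520
P = 48,728.6501; D_Mac = 3.73221 half-year periods = 1.86611 yrs; D_mod = 1.86611/(1+0.05475) = 1.76924 yrs.
ΔP/P ≈ -D_mod · Δy = -1.76924 × (-0.0095) = +0.016808 = +1.6808%.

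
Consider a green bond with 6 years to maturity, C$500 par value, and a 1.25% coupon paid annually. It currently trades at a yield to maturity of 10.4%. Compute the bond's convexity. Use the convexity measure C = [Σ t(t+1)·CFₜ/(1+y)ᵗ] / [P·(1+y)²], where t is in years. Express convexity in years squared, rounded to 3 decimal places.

With y = 0.104:
  t   CF        PV=CF/(1+0.104)^t    t·PV        t(t+1)·PV
  1         6.25         5.6612         5.6612          11.3225
  2         6.25         5.1279        10.2559          30.7676
  3         6.25         4.6449        13.9346          55.7383
  4         6.25         4.2073        16.8292          84.1460
  5         6.25         3.8110        19.0548         114.3289
  6       506.25       279.6086     1,677.6519      11,743.5631
  Σ                    303.0609     1,743.3876      12,039.8664
P = 303.0609.
Convexity = Σ t(t+1)·PV / [P·(1+y)²] = 12,039.8664 / (303.0609 × 1.218816) = 32.59519.

32.595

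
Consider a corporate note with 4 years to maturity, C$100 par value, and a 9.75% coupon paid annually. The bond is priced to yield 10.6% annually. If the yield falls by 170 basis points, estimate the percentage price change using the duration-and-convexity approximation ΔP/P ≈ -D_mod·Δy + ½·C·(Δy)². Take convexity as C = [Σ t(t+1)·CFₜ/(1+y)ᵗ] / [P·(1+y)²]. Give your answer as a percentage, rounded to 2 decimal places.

With y = 0.106:
  t   CF        PV=CF/(1+0.106)^t    t·PV        t(t+1)·PV
  1         9.75         8.8156         8.8156          17.6311
  2         9.75         7.9707        15.9413          47.8240
  3         9.75         7.2067        21.6202          86.4810
  4       109.75        73.3473       293.3891       1,466.9456
  Σ                     97.3402       339.7662       1,618.8817
P = 97.3402; D_Mac = 3.49050 yrs; D_mod = 3.15597 yrs; C = 13.59604.
Duration effect: -3.15597 × (-0.017) = +0.053651
Convexity effect: 0.5 × 13.59604 × (-0.017)² = +0.0019646
ΔP/P ≈ +0.053651 + 0.0019646 = +0.055616 = +5.5616%.

+5.56%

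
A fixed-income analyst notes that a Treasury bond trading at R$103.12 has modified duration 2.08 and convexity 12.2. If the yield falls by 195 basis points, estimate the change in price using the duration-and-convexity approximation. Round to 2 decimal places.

Duration effect: -D_mod·Δy = -2.08 × (-0.0195) = +0.040560
Convexity effect: ½·C·(Δy)² = 0.5 × 12.2 × (-0.0195)² = +0.002319525
ΔP/P ≈ +0.040560 + 0.002319525 = +0.042879525
ΔP ≈ 103.12 × (+0.042879525) = +4.421736618.

+R$4.42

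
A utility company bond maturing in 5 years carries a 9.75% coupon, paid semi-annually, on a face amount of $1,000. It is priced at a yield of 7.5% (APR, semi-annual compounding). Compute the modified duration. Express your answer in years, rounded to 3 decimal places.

Periodic yield y = 0.0375. First find Macaulay duration:
  t   CF        PV=CF/(1+0.0375)^t    t·PV
  1        48.75        46.9880        46.9880
  2        48.75        45.2896        90.5792
  3        48.75        43.6526       130.9579
  4        48.75        42.0748       168.2993
  5        48.75        40.5540       202.7702
  6        48.75        39.0882       234.5294
  7        48.75        37.6754       263.7278
  8        48.75        36.3136       290.5091
  9        48.75        35.0011       315.0099
  10    1,048.75       725.7565     7,257.5648
  Σ                  1,092.3939     9,000.9354
P = 1,092.3939; Macaulay duration = 9,000.9354 / 1,092.3939 = 8.23964 half-year periods = 4.11982 years.
Modified duration = D_Mac / (1 + y) = 4.11982 / 1.0375 = 3.97091 years.

3.971 years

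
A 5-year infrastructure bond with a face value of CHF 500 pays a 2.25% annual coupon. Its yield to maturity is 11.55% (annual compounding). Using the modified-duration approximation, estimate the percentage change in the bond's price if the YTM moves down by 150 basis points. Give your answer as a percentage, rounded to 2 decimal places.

Periodic yield y = 0.1155. Modified duration first:
  t   CF        PV=CF/(1+0.1155)^t    t·PV
  1        11.25        10.0852        10.0852
  2        11.25         9.0409        18.0819
  3        11.25         8.1048        24.3145
  4        11.25         7.2656        29.0626
  5       511.25       295.9957     1,479.9787
  Σ                    330.4923     1,561.5228
P = 330.4923; D_Mac = 4.72484 yrs; D_mod = 4.72484/(1+0.1155) = 4.23562 yrs.
ΔP/P ≈ -D_mod · Δy = -4.23562 × (-0.015) = +0.063534 = +6.3534%.

+6.35%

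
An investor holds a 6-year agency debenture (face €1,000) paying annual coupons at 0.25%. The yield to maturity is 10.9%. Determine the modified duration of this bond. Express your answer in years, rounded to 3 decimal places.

Periodic yield y = 0.109. First find Macaulay duration:
  t   CF        PV=CF/(1+0.109)^t    t·PV
  1         2.50         2.2543         2.2543
  2         2.50         2.0327         4.0654
  3         2.50         1.8329         5.4988
  4         2.50         1.6528         6.6111
  5         2.50         1.4903         7.4516
  6     1,002.50       538.8838     3,233.3026
  Σ                    548.1468     3,259.1839
P = 548.1468; Macaulay duration = 3,259.1839 / 548.1468 = 5.94582 years.
Modified duration = D_Mac / (1 + y) = 5.94582 / 1.109 = 5.36143 years.

5.361 years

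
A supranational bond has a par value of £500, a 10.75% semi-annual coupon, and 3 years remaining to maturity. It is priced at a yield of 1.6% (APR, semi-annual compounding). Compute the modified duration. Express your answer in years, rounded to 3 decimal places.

Periodic yield y = 0.008. First find Macaulay duration:
  t   CF        PV=CF/(1+0.008)^t    t·PV
  1       26.875        26.6617        26.6617
  2       26.875        26.4501        52.9002
  3       26.875        26.2402        78.7206
  4       26.875        26.0319       104.1277
  5       26.875        25.8253       129.1266
  6      526.875       502.2783     3,013.6697
  Σ                    633.4875     3,405.2065
P = 633.4875; Macaulay duration = 3,405.2065 / 633.4875 = 5.37533 half-year periods = 2.68767 years.
Modified duration = D_Mac / (1 + y) = 2.68767 / 1.008 = 2.66634 years.

2.666 years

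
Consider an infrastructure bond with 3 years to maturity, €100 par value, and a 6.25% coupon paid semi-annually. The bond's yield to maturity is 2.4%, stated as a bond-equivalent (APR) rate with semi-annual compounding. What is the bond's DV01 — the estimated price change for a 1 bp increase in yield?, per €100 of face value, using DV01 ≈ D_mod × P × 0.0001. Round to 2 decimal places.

€0.03

Periodic yield y = 0.012.
  t   CF        PV=CF/(1+0.012)^t    t·PV
  1        3.125         3.0879         3.0879
  2        3.125         3.0513         6.1027
  3        3.125         3.0151         9.0454
  4        3.125         2.9794        11.9176
  5        3.125         2.9441        14.7203
  6      103.125        96.0021       576.0128
  Σ                    111.0800       620.8868
P = 111.0800; D_Mac = 5.58955 half-year periods = 2.79477 yrs; D_mod = 2.76163 yrs.
DV01 ≈ 2.76163 × 111.0800 × 0.0001 = 0.030676.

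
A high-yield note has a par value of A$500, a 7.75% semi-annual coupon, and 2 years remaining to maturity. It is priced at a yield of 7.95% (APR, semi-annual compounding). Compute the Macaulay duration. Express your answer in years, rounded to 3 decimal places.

Periodic yield y = 0.03975. Discount each cash flow and weight by its period:
  t   CF        PV=CF/(1+0.03975)^t    t·PV
  1       19.375        18.6343        18.6343
  2       19.375        17.9219        35.8438
  3       19.375        17.2367        51.7102
  4      519.375       444.3911     1,777.5643
  Σ                    498.1840     1,883.7526
Price P = Σ PV = 498.1840.
Macaulay duration = Σ(t·PV) / P = 1,883.7526 / 498.1840 = 3.78124 half-year periods.
In years: 3.78124 / 2 = 1.89062 years.

1.891 years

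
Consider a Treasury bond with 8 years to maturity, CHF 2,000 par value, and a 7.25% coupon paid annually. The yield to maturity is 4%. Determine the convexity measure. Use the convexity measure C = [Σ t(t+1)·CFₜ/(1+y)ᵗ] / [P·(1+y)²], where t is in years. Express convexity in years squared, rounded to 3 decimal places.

With y = 0.04:
  t   CF        PV=CF/(1+0.04)^t    t·PV        t(t+1)·PV
  1       145.00       139.4231       139.4231         278.8462
  2       145.00       134.0607       268.1213         804.3639
  3       145.00       128.9045       386.7134       1,546.8537
  4       145.00       123.9466       495.7864       2,478.9322
  5       145.00       119.1794       595.8972       3,575.3829
  6       145.00       114.5956       687.5736       4,813.0155
  7       145.00       110.1881       771.3166       6,170.5326
  8     2,145.00     1,567.3305    12,538.6439     112,847.7953
  Σ                  2,437.6284    15,883.4755     132,515.7222
P = 2,437.6284.
Convexity = Σ t(t+1)·PV / [P·(1+y)²] = 132,515.7222 / (2,437.6284 × 1.081600) = 50.26124.

50.261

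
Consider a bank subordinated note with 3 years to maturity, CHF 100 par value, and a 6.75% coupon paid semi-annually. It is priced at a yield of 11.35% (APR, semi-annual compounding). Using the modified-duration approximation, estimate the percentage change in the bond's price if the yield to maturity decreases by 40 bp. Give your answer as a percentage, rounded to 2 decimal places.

Periodic yield y = 0.05675. Modified duration first:
  t   CF        PV=CF/(1+0.05675)^t    t·PV
  1        3.375         3.1938         3.1938
  2        3.375         3.0222         6.0445
  3        3.375         2.8599         8.5798
  4        3.375         2.7064        10.8254
  5        3.375         2.5610        12.8051
  6      103.375        74.2304       445.3826
  Σ                     88.5737       486.8312
P = 88.5737; D_Mac = 5.49634 half-year periods = 2.74817 yrs; D_mod = 2.74817/(1+0.05675) = 2.60059 yrs.
ΔP/P ≈ -D_mod · Δy = -2.60059 × (-0.004) = +0.010402 = +1.0402%.

+1.04%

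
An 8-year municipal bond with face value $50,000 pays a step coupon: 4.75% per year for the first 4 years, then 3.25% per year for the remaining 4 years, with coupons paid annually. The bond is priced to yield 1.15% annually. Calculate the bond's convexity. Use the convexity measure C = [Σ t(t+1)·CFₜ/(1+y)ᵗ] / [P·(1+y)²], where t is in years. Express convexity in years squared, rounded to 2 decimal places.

With y = 0.0115:
  t   CF        PV=CF/(1+0.0115)^t    t·PV        t(t+1)·PV
  1     2,375.00     2,347.9980     2,347.9980       4,695.9960
  2     2,375.00     2,321.3030     4,642.6061      13,927.8182
  3     2,375.00     2,294.9116     6,884.7347      27,538.9387
  4     2,375.00     2,268.8201     9,075.2805      45,376.4025
  5     1,625.00     1,534.7015     7,673.5077      46,041.0463
  6     1,625.00     1,517.2531     9,103.5188      63,724.6315
  7     1,625.00     1,500.0031    10,500.0217      84,000.1734
  8    51,625.00    47,112.1547   376,897.2380   3,392,075.1417
  Σ                 60,897.1453   427,124.9054   3,677,380.1483
P = 60,897.1453.
Convexity = Σ t(t+1)·PV / [P·(1+y)²] = 3,677,380.1483 / (60,897.1453 × 1.023132) = 59.02144.

59.02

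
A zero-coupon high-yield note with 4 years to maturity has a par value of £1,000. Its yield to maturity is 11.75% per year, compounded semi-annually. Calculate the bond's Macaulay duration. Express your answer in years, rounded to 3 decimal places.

4.000 years

A zero-coupon bond has a single cash flow at maturity, so its Macaulay duration equals its maturity: 4 years.
(Equivalently: 8 semi-annual periods ÷ 2 = 4 years.)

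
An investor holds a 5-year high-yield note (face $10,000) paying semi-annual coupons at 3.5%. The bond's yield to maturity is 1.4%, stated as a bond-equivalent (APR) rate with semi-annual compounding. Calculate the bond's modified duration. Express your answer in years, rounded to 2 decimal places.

Periodic yield y = 0.007. First find Macaulay duration:
  t   CF        PV=CF/(1+0.007)^t    t·PV
  1       175.00       173.7835       173.7835
  2       175.00       172.5755       345.1510
  3       175.00       171.3759       514.1276
  4       175.00       170.1846       680.7383
  5       175.00       169.0016       845.0078
  6       175.00       167.8268     1,006.9606
  7       175.00       166.6601     1,166.6210
  8       175.00       165.5016     1,324.0131
  9       175.00       164.3512     1,479.1606
  10   10,175.00     9,489.4210    94,894.2095
  Σ                 11,010.6816   102,429.7728
P = 11,010.6816; Macaulay duration = 102,429.7728 / 11,010.6816 = 9.30276 half-year periods = 4.65138 years.
Modified duration = D_Mac / (1 + y) = 4.65138 / 1.007 = 4.61905 years.

4.62 years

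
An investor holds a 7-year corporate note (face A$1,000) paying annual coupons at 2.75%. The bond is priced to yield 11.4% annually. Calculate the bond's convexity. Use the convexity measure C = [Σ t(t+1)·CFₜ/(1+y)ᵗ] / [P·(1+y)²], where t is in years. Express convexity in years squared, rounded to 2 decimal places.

With y = 0.114:
  t   CF        PV=CF/(1+0.114)^t    t·PV        t(t+1)·PV
  1        27.50        24.6858        24.6858          49.3716
  2        27.50        22.1596        44.3192         132.9577
  3        27.50        19.8919        59.6758         238.7033
  4        27.50        17.8563        71.4253         357.1264
  5        27.50        16.0290        80.1451         480.8703
  6        27.50        14.3887        86.3322         604.3254
  7     1,027.50       482.5980     3,378.1858      27,025.4866
  Σ                    597.6094     3,744.7692      28,888.8413
P = 597.6094.
Convexity = Σ t(t+1)·PV / [P·(1+y)²] = 28,888.8413 / (597.6094 × 1.240996) = 38.95313.

38.95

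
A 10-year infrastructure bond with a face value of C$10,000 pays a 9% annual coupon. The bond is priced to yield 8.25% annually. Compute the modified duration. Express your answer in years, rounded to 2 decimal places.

Periodic yield y = 0.0825. First find Macaulay duration:
  t   CF        PV=CF/(1+0.0825)^t    t·PV
  1       900.00       831.4088       831.4088
  2       900.00       768.0451     1,536.0901
  3       900.00       709.5104     2,128.5313
  4       900.00       655.4369     2,621.7476
  5       900.00       605.4844     3,027.4222
  6       900.00       559.3390     3,356.0338
  7       900.00       516.7104     3,616.9726
  8       900.00       477.3306     3,818.6447
  9       900.00       440.9520     3,968.5684
  10   10,900.00     4,933.4127    49,334.1270
  Σ                 10,497.6303    74,239.5466
P = 10,497.6303; Macaulay duration = 74,239.5466 / 10,497.6303 = 7.07203 years.
Modified duration = D_Mac / (1 + y) = 7.07203 / 1.0825 = 6.53305 years.

6.53 years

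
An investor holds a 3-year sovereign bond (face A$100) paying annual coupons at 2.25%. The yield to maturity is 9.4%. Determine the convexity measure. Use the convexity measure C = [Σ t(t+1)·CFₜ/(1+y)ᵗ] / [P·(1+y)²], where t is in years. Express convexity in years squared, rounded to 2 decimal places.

With y = 0.094:
  t   CF        PV=CF/(1+0.094)^t    t·PV        t(t+1)·PV
  1         2.25         2.0567         2.0567           4.1133
  2         2.25         1.8800         3.7599          11.2797
  3       102.25        78.0929       234.2786         937.1144
  Σ                     82.0295       240.0952         952.5075
P = 82.0295.
Convexity = Σ t(t+1)·PV / [P·(1+y)²] = 952.5075 / (82.0295 × 1.196836) = 9.70205.

9.70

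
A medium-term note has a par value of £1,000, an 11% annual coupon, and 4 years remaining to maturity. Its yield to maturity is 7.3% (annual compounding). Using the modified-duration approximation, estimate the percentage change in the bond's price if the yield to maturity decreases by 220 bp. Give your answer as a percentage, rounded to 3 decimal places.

+7.130%

Periodic yield y = 0.073. Modified duration first:
  t   CF        PV=CF/(1+0.073)^t    t·PV
  1       110.00       102.5163       102.5163
  2       110.00        95.5418       191.0835
  3       110.00        89.0417       267.1251
  4     1,110.00       837.3829     3,349.5316
  Σ                  1,124.4827     3,910.2566
P = 1,124.4827; D_Mac = 3.47738 yrs; D_mod = 3.47738/(1+0.073) = 3.24080 yrs.
ΔP/P ≈ -D_mod · Δy = -3.24080 × (-0.022) = +0.071298 = +7.1298%.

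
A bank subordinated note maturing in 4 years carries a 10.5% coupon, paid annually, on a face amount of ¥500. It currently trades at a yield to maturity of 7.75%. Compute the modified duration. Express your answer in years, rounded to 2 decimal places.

Periodic yield y = 0.0775. First find Macaulay duration:
  t   CF        PV=CF/(1+0.0775)^t    t·PV
  1        52.50        48.7239        48.7239
  2        52.50        45.2194        90.4388
  3        52.50        41.9670       125.9009
  4       552.50       409.8861     1,639.5443
  Σ                    545.7963     1,904.6079
P = 545.7963; Macaulay duration = 1,904.6079 / 545.7963 = 3.48959 years.
Modified duration = D_Mac / (1 + y) = 3.48959 / 1.0775 = 3.23860 years.

3.24 years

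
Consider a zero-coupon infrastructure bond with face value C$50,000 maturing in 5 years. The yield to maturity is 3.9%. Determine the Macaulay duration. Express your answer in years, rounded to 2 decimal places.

A zero-coupon bond has a single cash flow at maturity, so its Macaulay duration equals its maturity: 5 years.

5.00 years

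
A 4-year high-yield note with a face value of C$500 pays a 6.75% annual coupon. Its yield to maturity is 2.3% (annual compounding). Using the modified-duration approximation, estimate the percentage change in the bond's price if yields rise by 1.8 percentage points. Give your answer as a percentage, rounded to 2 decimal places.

Periodic yield y = 0.023. Modified duration first:
  t   CF        PV=CF/(1+0.023)^t    t·PV
  1        33.75        32.9912        32.9912
  2        33.75        32.2495        64.4989
  3        33.75        31.5244        94.5732
  4       533.75       487.3437     1,949.3748
  Σ                    584.1088     2,141.4381
P = 584.1088; D_Mac = 3.66616 yrs; D_mod = 3.66616/(1+0.023) = 3.58374 yrs.
ΔP/P ≈ -D_mod · Δy = -3.58374 × (+0.018) = -0.064507 = -6.4507%.

-6.45%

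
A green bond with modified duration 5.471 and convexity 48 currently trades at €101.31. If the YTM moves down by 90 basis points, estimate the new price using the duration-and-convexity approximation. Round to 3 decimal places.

Duration effect: -D_mod·Δy = -5.471 × (-0.009) = +0.049239
Convexity effect: ½·C·(Δy)² = 0.5 × 48 × (-0.009)² = +0.0019440
ΔP/P ≈ +0.049239 + 0.0019440 = +0.051183
New price ≈ 101.31 × (1 + 0.051183) = 106.49534973.

€106.495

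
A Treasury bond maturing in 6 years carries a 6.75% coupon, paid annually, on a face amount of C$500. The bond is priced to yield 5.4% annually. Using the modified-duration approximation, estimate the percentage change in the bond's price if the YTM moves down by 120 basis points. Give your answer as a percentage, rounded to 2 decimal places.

Periodic yield y = 0.054. Modified duration first:
  t   CF        PV=CF/(1+0.054)^t    t·PV
  1        33.75        32.0209        32.0209
  2        33.75        30.3803        60.7607
  3        33.75        28.8238        86.4715
  4        33.75        27.3471       109.3884
  5        33.75        25.9460       129.7301
  6       533.75       389.3088     2,335.8528
  Σ                    533.8270     2,754.2244
P = 533.8270; D_Mac = 5.15940 yrs; D_mod = 5.15940/(1+0.054) = 4.89506 yrs.
ΔP/P ≈ -D_mod · Δy = -4.89506 × (-0.012) = +0.058741 = +5.8741%.

+5.87%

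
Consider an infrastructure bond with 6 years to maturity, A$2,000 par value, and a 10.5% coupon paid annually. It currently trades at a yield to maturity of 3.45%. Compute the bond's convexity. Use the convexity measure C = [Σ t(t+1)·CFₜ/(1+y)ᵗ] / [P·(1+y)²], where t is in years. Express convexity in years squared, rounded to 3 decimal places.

30.068

With y = 0.0345:
  t   CF        PV=CF/(1+0.0345)^t    t·PV        t(t+1)·PV
  1       210.00       202.9966       202.9966         405.9932
  2       210.00       196.2268       392.4536       1,177.3608
  3       210.00       189.6827       569.0482       2,276.1929
  4       210.00       183.3569       733.4277       3,667.1385
  5       210.00       177.2421       886.2104       5,317.2622
  6     2,210.00     1,803.0564    10,818.3382      75,728.3674
  Σ                  2,752.5615    13,602.4747      88,572.3149
P = 2,752.5615.
Convexity = Σ t(t+1)·PV / [P·(1+y)²] = 88,572.3149 / (2,752.5615 × 1.070190) = 30.06768.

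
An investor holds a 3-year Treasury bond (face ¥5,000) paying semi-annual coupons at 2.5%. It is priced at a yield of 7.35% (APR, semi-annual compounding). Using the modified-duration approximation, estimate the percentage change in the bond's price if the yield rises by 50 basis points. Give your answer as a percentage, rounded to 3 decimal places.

-1.399%

Periodic yield y = 0.03675. Modified duration first:
  t   CF        PV=CF/(1+0.03675)^t    t·PV
  1        62.50        60.2845        60.2845
  2        62.50        58.1476       116.2952
  3        62.50        56.0864       168.2593
  4        62.50        54.0983       216.3933
  5        62.50        52.1807       260.9034
  6     5,062.50     4,076.8128    24,460.8769
  Σ                  4,357.6104    25,283.0128
P = 4,357.6104; D_Mac = 5.80204 half-year periods = 2.90102 yrs; D_mod = 2.90102/(1+0.03675) = 2.79818 yrs.
ΔP/P ≈ -D_mod · Δy = -2.79818 × (+0.005) = -0.013991 = -1.3991%.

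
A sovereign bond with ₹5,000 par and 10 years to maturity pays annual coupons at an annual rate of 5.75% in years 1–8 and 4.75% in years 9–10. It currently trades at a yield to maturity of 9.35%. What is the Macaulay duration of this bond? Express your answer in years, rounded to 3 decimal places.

Periodic yield y = 0.0935. Discount each cash flow and weight by its year:
  t   CF        PV=CF/(1+0.0935)^t    t·PV
  1       287.50       262.9172       262.9172
  2       287.50       240.4364       480.8729
  3       287.50       219.8779       659.6336
  4       287.50       201.0771       804.3086
  5       287.50       183.8840       919.4199
  6       287.50       168.1609     1,008.9656
  7       287.50       153.7823     1,076.4761
  8       287.50       140.6331     1,125.0648
  9       237.50       106.2416       956.1742
  10    5,237.50     2,142.5756    21,425.7564
  Σ                  3,819.5862    28,719.5893
Price P = Σ PV = 3,819.5862.
Macaulay duration = Σ(t·PV) / P = 28,719.5893 / 3,819.5862 = 7.51903 years.

7.519 years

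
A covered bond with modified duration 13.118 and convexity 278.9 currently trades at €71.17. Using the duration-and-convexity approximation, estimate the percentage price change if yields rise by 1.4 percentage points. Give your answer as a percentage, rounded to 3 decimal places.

Duration effect: -D_mod·Δy = -13.118 × (+0.014) = -0.183652
Convexity effect: ½·C·(Δy)² = 0.5 × 278.9 × (0.014)² = +0.0273322
ΔP/P ≈ -0.183652 + 0.0273322 = -0.1563198
= -15.63198%.

-15.632%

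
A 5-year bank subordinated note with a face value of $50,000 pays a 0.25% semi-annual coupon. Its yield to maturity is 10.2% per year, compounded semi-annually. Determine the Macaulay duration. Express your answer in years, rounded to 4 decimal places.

Periodic yield y = 0.051. Discount each cash flow and weight by its period:
  t   CF        PV=CF/(1+0.051)^t    t·PV
  1        62.50        59.4672        59.4672
  2        62.50        56.5815       113.1630
  3        62.50        53.8359       161.5077
  4        62.50        51.2235       204.8940
  5        62.50        48.7379       243.6893
  6        62.50        46.3728       278.2371
  7        62.50        44.1226       308.8581
  8        62.50        41.9815       335.8523
  9        62.50        39.9444       359.4993
  10   50,062.50    30,442.8546   304,428.5458
  Σ                 30,885.1218   306,493.7137
Price P = Σ PV = 30,885.1218.
Macaulay duration = Σ(t·PV) / P = 306,493.7137 / 30,885.1218 = 9.92367 half-year periods.
In years: 9.92367 / 2 = 4.96183 years.

4.9618 years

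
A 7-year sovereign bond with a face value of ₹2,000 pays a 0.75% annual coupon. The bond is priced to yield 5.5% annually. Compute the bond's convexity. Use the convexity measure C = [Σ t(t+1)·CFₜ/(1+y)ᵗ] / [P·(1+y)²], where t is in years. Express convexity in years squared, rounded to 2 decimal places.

48.53

With y = 0.055:
  t   CF        PV=CF/(1+0.055)^t    t·PV        t(t+1)·PV
  1        15.00        14.2180        14.2180          28.4360
  2        15.00        13.4768        26.9536          80.8607
  3        15.00        12.7742        38.3226         153.2905
  4        15.00        12.1083        48.4330         242.1650
  5        15.00        11.4770        57.3851         344.3105
  6        15.00        10.8787        65.2721         456.9049
  7     2,015.00     1,385.1852     9,696.2962      77,570.3695
  Σ                  1,460.1181     9,946.8806      78,876.3370
P = 1,460.1181.
Convexity = Σ t(t+1)·PV / [P·(1+y)²] = 78,876.3370 / (1,460.1181 × 1.113025) = 48.53486.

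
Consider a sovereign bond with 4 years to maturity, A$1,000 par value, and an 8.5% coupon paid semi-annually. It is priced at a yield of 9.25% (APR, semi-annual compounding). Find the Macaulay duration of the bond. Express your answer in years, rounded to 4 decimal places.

Periodic yield y = 0.04625. Discount each cash flow and weight by its period:
  t   CF        PV=CF/(1+0.04625)^t    t·PV
  1        42.50        40.6213        40.6213
  2        42.50        38.8256        77.6512
  3        42.50        37.1093       111.3278
  4        42.50        35.4688       141.8754
  5        42.50        33.9009       169.5046
  6        42.50        32.4023       194.4139
  7        42.50        30.9700       216.7897
  8     1,042.50       726.0931     5,808.7446
  Σ                    975.3913     6,760.9285
Price P = Σ PV = 975.3913.
Macaulay duration = Σ(t·PV) / P = 6,760.9285 / 975.3913 = 6.93150 half-year periods.
In years: 6.93150 / 2 = 3.46575 years.

3.4658 years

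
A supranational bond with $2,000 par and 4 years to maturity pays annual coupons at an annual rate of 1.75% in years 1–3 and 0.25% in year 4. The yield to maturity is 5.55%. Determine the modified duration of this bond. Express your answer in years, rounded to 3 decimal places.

3.683 years

Periodic yield y = 0.0555. First find Macaulay duration:
  t   CF        PV=CF/(1+0.0555)^t    t·PV
  1        35.00        33.1596        33.1596
  2        35.00        31.4160        62.8321
  3        35.00        29.7641        89.2924
  4     2,005.00     1,615.4050     6,461.6201
  Σ                  1,709.7448     6,646.9042
P = 1,709.7448; Macaulay duration = 6,646.9042 / 1,709.7448 = 3.88766 years.
Modified duration = D_Mac / (1 + y) = 3.88766 / 1.0555 = 3.68324 years.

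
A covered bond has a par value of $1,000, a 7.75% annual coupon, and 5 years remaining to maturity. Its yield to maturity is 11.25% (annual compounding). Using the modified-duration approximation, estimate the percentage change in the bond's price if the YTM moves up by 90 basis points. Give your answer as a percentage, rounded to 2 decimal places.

-3.46%

Periodic yield y = 0.1125. Modified duration first:
  t   CF        PV=CF/(1+0.1125)^t    t·PV
  1        77.50        69.6629        69.6629
  2        77.50        62.6184       125.2367
  3        77.50        56.2862       168.8585
  4        77.50        50.5943       202.3772
  5     1,077.50       632.2913     3,161.4563
  Σ                    871.4530     3,727.5917
P = 871.4530; D_Mac = 4.27744 yrs; D_mod = 4.27744/(1+0.1125) = 3.84489 yrs.
ΔP/P ≈ -D_mod · Δy = -3.84489 × (+0.009) = -0.034604 = -3.4604%.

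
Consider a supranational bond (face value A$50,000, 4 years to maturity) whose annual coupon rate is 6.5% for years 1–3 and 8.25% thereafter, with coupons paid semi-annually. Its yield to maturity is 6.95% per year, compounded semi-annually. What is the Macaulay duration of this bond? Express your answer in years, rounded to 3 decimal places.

Periodic yield y = 0.03475. Discount each cash flow and weight by its period:
  t   CF        PV=CF/(1+0.03475)^t    t·PV
  1     1,625.00     1,570.4276     1,570.4276
  2     1,625.00     1,517.6880     3,035.3760
  3     1,625.00     1,466.7195     4,400.1584
  4     1,625.00     1,417.4627     5,669.8506
  5     1,625.00     1,369.8600     6,849.3001
  6     1,625.00     1,323.8560     7,943.1361
  7     2,062.50     1,623.8500    11,366.9501
  8    52,062.50    39,613.3470   316,906.7759
  Σ                 49,903.2108   357,741.9749
Price P = Σ PV = 49,903.2108.
Macaulay duration = Σ(t·PV) / P = 357,741.9749 / 49,903.2108 = 7.16872 half-year periods.
In years: 7.16872 / 2 = 3.58436 years.

3.584 years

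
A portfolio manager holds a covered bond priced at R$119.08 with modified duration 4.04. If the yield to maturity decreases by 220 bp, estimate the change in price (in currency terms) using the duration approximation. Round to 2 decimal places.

+R$10.58

Duration approximation: ΔP/P ≈ -D_mod · Δy = -4.04 × (-0.022) = +0.088880.
ΔP ≈ 119.08 × (+0.088880) = +10.5838304.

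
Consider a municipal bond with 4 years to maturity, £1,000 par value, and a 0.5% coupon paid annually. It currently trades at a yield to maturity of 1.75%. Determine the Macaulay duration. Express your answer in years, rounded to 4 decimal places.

Periodic yield y = 0.0175. Discount each cash flow and weight by its year:
  t   CF        PV=CF/(1+0.0175)^t    t·PV
  1         5.00         4.9140         4.9140
  2         5.00         4.8295         9.6590
  3         5.00         4.7464        14.2393
  4     1,005.00       937.6233     3,750.4932
  Σ                    952.1132     3,779.3055
Price P = Σ PV = 952.1132.
Macaulay duration = Σ(t·PV) / P = 3,779.3055 / 952.1132 = 3.96939 years.

3.9694 years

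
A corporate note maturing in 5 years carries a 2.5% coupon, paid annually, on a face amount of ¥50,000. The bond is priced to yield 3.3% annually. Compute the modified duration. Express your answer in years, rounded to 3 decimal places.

Periodic yield y = 0.033. First find Macaulay duration:
  t   CF        PV=CF/(1+0.033)^t    t·PV
  1     1,250.00     1,210.0678     1,210.0678
  2     1,250.00     1,171.4112     2,342.8224
  3     1,250.00     1,133.9895     3,401.9686
  4     1,250.00     1,097.7633     4,391.0534
  5    51,250.00    43,570.4717   217,852.3587
  Σ                 48,183.7036   229,198.2709
P = 48,183.7036; Macaulay duration = 229,198.2709 / 48,183.7036 = 4.75676 years.
Modified duration = D_Mac / (1 + y) = 4.75676 / 1.033 = 4.60480 years.

4.605 years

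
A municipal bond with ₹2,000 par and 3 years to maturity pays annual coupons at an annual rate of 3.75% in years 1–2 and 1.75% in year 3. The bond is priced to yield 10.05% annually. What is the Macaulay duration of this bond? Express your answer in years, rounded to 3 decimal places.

2.880 years

Periodic yield y = 0.1005. Discount each cash flow and weight by its year:
  t   CF        PV=CF/(1+0.1005)^t    t·PV
  1        75.00        68.1508        68.1508
  2        75.00        61.9272       123.8543
  3     2,035.00     1,526.8426     4,580.5278
  Σ                  1,656.9206     4,772.5330
Price P = Σ PV = 1,656.9206.
Macaulay duration = Σ(t·PV) / P = 4,772.5330 / 1,656.9206 = 2.88036 years.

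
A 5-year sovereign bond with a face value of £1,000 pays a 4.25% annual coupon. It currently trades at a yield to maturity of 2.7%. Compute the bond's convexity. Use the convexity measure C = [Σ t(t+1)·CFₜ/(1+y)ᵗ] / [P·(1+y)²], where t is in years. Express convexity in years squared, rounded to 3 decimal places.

With y = 0.027:
  t   CF        PV=CF/(1+0.027)^t    t·PV        t(t+1)·PV
  1        42.50        41.3827        41.3827          82.7653
  2        42.50        40.2947        80.5894         241.7683
  3        42.50        39.2354       117.7061         470.8243
  4        42.50        38.2039       152.8154         764.0770
  5     1,042.50       912.4810     4,562.4052      27,374.4310
  Σ                  1,071.5976     4,954.8987      28,933.8659
P = 1,071.5976.
Convexity = Σ t(t+1)·PV / [P·(1+y)²] = 28,933.8659 / (1,071.5976 × 1.054729) = 25.59964.

25.600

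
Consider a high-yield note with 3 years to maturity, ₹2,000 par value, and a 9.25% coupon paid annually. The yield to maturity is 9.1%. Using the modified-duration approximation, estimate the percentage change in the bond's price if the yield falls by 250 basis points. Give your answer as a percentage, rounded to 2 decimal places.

+6.31%

Periodic yield y = 0.091. Modified duration first:
  t   CF        PV=CF/(1+0.091)^t    t·PV
  1       185.00       169.5692       169.5692
  2       185.00       155.4255       310.8510
  3     2,185.00     1,682.5857     5,047.7571
  Σ                  2,007.5804     5,528.1772
P = 2,007.5804; D_Mac = 2.75365 yrs; D_mod = 2.75365/(1+0.091) = 2.52397 yrs.
ΔP/P ≈ -D_mod · Δy = -2.52397 × (-0.025) = +0.063099 = +6.3099%.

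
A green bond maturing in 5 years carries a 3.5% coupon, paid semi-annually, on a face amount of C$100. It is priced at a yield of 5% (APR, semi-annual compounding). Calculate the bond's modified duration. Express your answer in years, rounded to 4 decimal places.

Periodic yield y = 0.025. First find Macaulay duration:
  t   CF        PV=CF/(1+0.025)^t    t·PV
  1         1.75         1.7073         1.7073
  2         1.75         1.6657         3.3314
  3         1.75         1.6250         4.8751
  4         1.75         1.5854         6.3417
  5         1.75         1.5467         7.7337
  6         1.75         1.5090         9.0541
  7         1.75         1.4722        10.3055
  8         1.75         1.4363        11.4905
  9         1.75         1.4013        12.6115
  10      101.75        79.4869       794.8694
  Σ                     93.4360       862.3201
P = 93.4360; Macaulay duration = 862.3201 / 93.4360 = 9.22900 half-year periods = 4.61450 years.
Modified duration = D_Mac / (1 + y) = 4.61450 / 1.025 = 4.50195 years.

4.5019 years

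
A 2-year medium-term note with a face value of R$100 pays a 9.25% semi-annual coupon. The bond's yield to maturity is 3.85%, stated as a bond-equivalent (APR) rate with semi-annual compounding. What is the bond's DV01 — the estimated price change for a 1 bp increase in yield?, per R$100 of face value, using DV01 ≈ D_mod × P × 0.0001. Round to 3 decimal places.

R$0.020

Periodic yield y = 0.01925.
  t   CF        PV=CF/(1+0.01925)^t    t·PV
  1        4.625         4.5377         4.5377
  2        4.625         4.4520         8.9039
  3        4.625         4.3679        13.1036
  4      104.625        96.9421       387.7685
  Σ                    110.2996       414.3137
P = 110.2996; D_Mac = 3.75626 half-year periods = 1.87813 yrs; D_mod = 1.84266 yrs.
DV01 ≈ 1.84266 × 110.2996 × 0.0001 = 0.020324.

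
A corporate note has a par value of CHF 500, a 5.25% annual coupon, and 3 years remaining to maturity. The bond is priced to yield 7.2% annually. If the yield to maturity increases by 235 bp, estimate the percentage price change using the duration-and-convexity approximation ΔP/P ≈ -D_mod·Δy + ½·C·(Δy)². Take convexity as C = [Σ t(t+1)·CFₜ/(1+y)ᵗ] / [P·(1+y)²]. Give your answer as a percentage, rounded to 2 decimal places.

With y = 0.072:
  t   CF        PV=CF/(1+0.072)^t    t·PV        t(t+1)·PV
  1        26.25        24.4869        24.4869          48.9739
  2        26.25        22.8423        45.6846         137.0538
  3       526.25       427.1769     1,281.5307       5,126.1227
  Σ                    474.5061     1,351.7022       5,312.1504
P = 474.5061; D_Mac = 2.84865 yrs; D_mod = 2.65732 yrs; C = 9.74179.
Duration effect: -2.65732 × (+0.0235) = -0.062447
Convexity effect: 0.5 × 9.74179 × (0.0235)² = +0.0026900
ΔP/P ≈ -0.062447 + 0.0026900 = -0.059757 = -5.9757%.

-5.98%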